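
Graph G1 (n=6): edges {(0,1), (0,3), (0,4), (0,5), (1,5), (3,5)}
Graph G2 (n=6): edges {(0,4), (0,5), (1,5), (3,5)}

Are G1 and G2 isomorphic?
No, not isomorphic

The graphs are NOT isomorphic.

Counting edges: G1 has 6 edge(s); G2 has 4 edge(s).
Edge count is an isomorphism invariant (a bijection on vertices induces a bijection on edges), so differing edge counts rule out isomorphism.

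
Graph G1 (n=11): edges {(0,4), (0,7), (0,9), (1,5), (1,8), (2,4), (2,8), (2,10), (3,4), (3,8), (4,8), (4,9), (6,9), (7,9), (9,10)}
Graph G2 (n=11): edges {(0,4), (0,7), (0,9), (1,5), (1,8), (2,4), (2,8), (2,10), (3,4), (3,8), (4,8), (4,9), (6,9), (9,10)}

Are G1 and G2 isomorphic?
No, not isomorphic

The graphs are NOT isomorphic.

Counting edges: G1 has 15 edge(s); G2 has 14 edge(s).
Edge count is an isomorphism invariant (a bijection on vertices induces a bijection on edges), so differing edge counts rule out isomorphism.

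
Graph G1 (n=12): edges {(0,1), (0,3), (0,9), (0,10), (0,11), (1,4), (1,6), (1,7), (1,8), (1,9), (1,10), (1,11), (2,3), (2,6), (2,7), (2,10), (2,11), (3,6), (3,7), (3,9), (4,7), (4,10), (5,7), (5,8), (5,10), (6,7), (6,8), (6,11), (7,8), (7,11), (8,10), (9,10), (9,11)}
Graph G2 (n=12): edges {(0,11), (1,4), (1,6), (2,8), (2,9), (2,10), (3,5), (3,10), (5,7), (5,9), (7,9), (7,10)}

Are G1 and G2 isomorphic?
No, not isomorphic

The graphs are NOT isomorphic.

Connected components of G1: 1 component(s) with vertex sets [[0, 1, 2, 3, 4, 5, 6, 7, 8, 9, 10, 11]], sizes [12].
Connected components of G2: 3 component(s) with vertex sets [[0, 11], [1, 4, 6], [2, 3, 5, 7, 8, 9, 10]], sizes [2, 3, 7].
The number of connected components (and the multiset of component sizes) is an isomorphism invariant — an isomorphism maps each component of G1 bijectively onto a component of G2. Since G1 has 1 component(s) and G2 has 3, they cannot be isomorphic.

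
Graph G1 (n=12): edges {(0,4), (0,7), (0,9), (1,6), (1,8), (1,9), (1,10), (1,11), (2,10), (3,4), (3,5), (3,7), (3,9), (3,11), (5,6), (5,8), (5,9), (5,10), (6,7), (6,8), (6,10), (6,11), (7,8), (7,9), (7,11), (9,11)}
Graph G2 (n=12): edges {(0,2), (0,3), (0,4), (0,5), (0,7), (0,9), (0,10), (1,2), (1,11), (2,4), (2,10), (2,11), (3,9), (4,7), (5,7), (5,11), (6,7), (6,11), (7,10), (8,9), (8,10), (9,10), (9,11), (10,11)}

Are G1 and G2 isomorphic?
No, not isomorphic

The graphs are NOT isomorphic.

Degrees in G1: deg(0)=3, deg(1)=5, deg(2)=1, deg(3)=5, deg(4)=2, deg(5)=5, deg(6)=6, deg(7)=6, deg(8)=4, deg(9)=6, deg(10)=4, deg(11)=5.
Sorted degree sequence of G1: [6, 6, 6, 5, 5, 5, 5, 4, 4, 3, 2, 1].
Degrees in G2: deg(0)=7, deg(1)=2, deg(2)=5, deg(3)=2, deg(4)=3, deg(5)=3, deg(6)=2, deg(7)=5, deg(8)=2, deg(9)=5, deg(10)=6, deg(11)=6.
Sorted degree sequence of G2: [7, 6, 6, 5, 5, 5, 3, 3, 2, 2, 2, 2].
The (sorted) degree sequence is an isomorphism invariant, so since G1 and G2 have different degree sequences they cannot be isomorphic.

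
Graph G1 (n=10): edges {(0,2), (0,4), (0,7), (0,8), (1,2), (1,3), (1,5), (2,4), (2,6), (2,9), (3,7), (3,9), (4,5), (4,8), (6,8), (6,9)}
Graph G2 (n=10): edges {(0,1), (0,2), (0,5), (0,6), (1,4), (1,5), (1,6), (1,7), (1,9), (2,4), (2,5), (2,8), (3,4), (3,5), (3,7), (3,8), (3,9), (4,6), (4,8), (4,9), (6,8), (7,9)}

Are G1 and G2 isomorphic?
No, not isomorphic

The graphs are NOT isomorphic.

Degrees in G1: deg(0)=4, deg(1)=3, deg(2)=5, deg(3)=3, deg(4)=4, deg(5)=2, deg(6)=3, deg(7)=2, deg(8)=3, deg(9)=3.
Sorted degree sequence of G1: [5, 4, 4, 3, 3, 3, 3, 3, 2, 2].
Degrees in G2: deg(0)=4, deg(1)=6, deg(2)=4, deg(3)=5, deg(4)=6, deg(5)=4, deg(6)=4, deg(7)=3, deg(8)=4, deg(9)=4.
Sorted degree sequence of G2: [6, 6, 5, 4, 4, 4, 4, 4, 4, 3].
The (sorted) degree sequence is an isomorphism invariant, so since G1 and G2 have different degree sequences they cannot be isomorphic.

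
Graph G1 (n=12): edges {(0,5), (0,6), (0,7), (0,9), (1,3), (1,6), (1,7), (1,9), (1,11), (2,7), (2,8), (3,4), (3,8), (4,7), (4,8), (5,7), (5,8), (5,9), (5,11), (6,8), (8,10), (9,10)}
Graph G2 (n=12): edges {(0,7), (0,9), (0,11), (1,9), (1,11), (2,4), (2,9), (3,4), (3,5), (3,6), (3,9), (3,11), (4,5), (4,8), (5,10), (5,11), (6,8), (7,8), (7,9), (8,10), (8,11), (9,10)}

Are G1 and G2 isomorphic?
Yes, isomorphic

The graphs are isomorphic.
One valid mapping φ: V(G1) → V(G2): 0→5, 1→8, 2→1, 3→7, 4→0, 5→3, 6→10, 7→11, 8→9, 9→4, 10→2, 11→6

Verify φ preserves adjacency — for each edge of G1, its image is an edge of G2:
  (0,5) → (φ(0),φ(5)) = (3,5) ∈ E(G2) ✓
  (0,6) → (φ(0),φ(6)) = (5,10) ∈ E(G2) ✓
  (0,7) → (φ(0),φ(7)) = (5,11) ∈ E(G2) ✓
  (0,9) → (φ(0),φ(9)) = (4,5) ∈ E(G2) ✓
  (1,3) → (φ(1),φ(3)) = (7,8) ∈ E(G2) ✓
  (1,6) → (φ(1),φ(6)) = (8,10) ∈ E(G2) ✓
  (1,7) → (φ(1),φ(7)) = (8,11) ∈ E(G2) ✓
  (1,9) → (φ(1),φ(9)) = (4,8) ∈ E(G2) ✓
  (1,11) → (φ(1),φ(11)) = (6,8) ∈ E(G2) ✓
  (2,7) → (φ(2),φ(7)) = (1,11) ∈ E(G2) ✓
  (2,8) → (φ(2),φ(8)) = (1,9) ∈ E(G2) ✓
  (3,4) → (φ(3),φ(4)) = (0,7) ∈ E(G2) ✓
  (3,8) → (φ(3),φ(8)) = (7,9) ∈ E(G2) ✓
  (4,7) → (φ(4),φ(7)) = (0,11) ∈ E(G2) ✓
  (4,8) → (φ(4),φ(8)) = (0,9) ∈ E(G2) ✓
  (5,7) → (φ(5),φ(7)) = (3,11) ∈ E(G2) ✓
  (5,8) → (φ(5),φ(8)) = (3,9) ∈ E(G2) ✓
  (5,9) → (φ(5),φ(9)) = (3,4) ∈ E(G2) ✓
  (5,11) → (φ(5),φ(11)) = (3,6) ∈ E(G2) ✓
  (6,8) → (φ(6),φ(8)) = (9,10) ∈ E(G2) ✓
  (8,10) → (φ(8),φ(10)) = (2,9) ∈ E(G2) ✓
  (9,10) → (φ(9),φ(10)) = (2,4) ∈ E(G2) ✓
All 22 edges of G1 map to edges of G2, and |E(G1)| = |E(G2)| = 22, so φ is a bijection on edges as well as vertices. Hence G1 ≅ G2.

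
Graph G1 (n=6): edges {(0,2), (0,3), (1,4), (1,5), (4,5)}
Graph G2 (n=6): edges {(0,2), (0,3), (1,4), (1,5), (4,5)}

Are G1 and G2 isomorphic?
Yes, isomorphic

The graphs are isomorphic.
One valid mapping φ: V(G1) → V(G2): 0→0, 1→5, 2→3, 3→2, 4→1, 5→4

Verify φ preserves adjacency — for each edge of G1, its image is an edge of G2:
  (0,2) → (φ(0),φ(2)) = (0,3) ∈ E(G2) ✓
  (0,3) → (φ(0),φ(3)) = (0,2) ∈ E(G2) ✓
  (1,4) → (φ(1),φ(4)) = (1,5) ∈ E(G2) ✓
  (1,5) → (φ(1),φ(5)) = (4,5) ∈ E(G2) ✓
  (4,5) → (φ(4),φ(5)) = (1,4) ∈ E(G2) ✓
All 5 edges of G1 map to edges of G2, and |E(G1)| = |E(G2)| = 5, so φ is a bijection on edges as well as vertices. Hence G1 ≅ G2.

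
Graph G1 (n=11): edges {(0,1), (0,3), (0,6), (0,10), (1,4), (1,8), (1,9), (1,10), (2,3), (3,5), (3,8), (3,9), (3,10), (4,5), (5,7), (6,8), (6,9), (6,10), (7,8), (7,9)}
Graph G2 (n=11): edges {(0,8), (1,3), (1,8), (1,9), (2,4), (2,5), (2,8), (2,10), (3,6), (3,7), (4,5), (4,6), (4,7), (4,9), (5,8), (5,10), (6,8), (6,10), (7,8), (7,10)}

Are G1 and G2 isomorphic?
Yes, isomorphic

The graphs are isomorphic.
One valid mapping φ: V(G1) → V(G2): 0→2, 1→4, 2→0, 3→8, 4→9, 5→1, 6→10, 7→3, 8→7, 9→6, 10→5

Verify φ preserves adjacency — for each edge of G1, its image is an edge of G2:
  (0,1) → (φ(0),φ(1)) = (2,4) ∈ E(G2) ✓
  (0,3) → (φ(0),φ(3)) = (2,8) ∈ E(G2) ✓
  (0,6) → (φ(0),φ(6)) = (2,10) ∈ E(G2) ✓
  (0,10) → (φ(0),φ(10)) = (2,5) ∈ E(G2) ✓
  (1,4) → (φ(1),φ(4)) = (4,9) ∈ E(G2) ✓
  (1,8) → (φ(1),φ(8)) = (4,7) ∈ E(G2) ✓
  (1,9) → (φ(1),φ(9)) = (4,6) ∈ E(G2) ✓
  (1,10) → (φ(1),φ(10)) = (4,5) ∈ E(G2) ✓
  (2,3) → (φ(2),φ(3)) = (0,8) ∈ E(G2) ✓
  (3,5) → (φ(3),φ(5)) = (1,8) ∈ E(G2) ✓
  (3,8) → (φ(3),φ(8)) = (7,8) ∈ E(G2) ✓
  (3,9) → (φ(3),φ(9)) = (6,8) ∈ E(G2) ✓
  (3,10) → (φ(3),φ(10)) = (5,8) ∈ E(G2) ✓
  (4,5) → (φ(4),φ(5)) = (1,9) ∈ E(G2) ✓
  (5,7) → (φ(5),φ(7)) = (1,3) ∈ E(G2) ✓
  (6,8) → (φ(6),φ(8)) = (7,10) ∈ E(G2) ✓
  (6,9) → (φ(6),φ(9)) = (6,10) ∈ E(G2) ✓
  (6,10) → (φ(6),φ(10)) = (5,10) ∈ E(G2) ✓
  (7,8) → (φ(7),φ(8)) = (3,7) ∈ E(G2) ✓
  (7,9) → (φ(7),φ(9)) = (3,6) ∈ E(G2) ✓
All 20 edges of G1 map to edges of G2, and |E(G1)| = |E(G2)| = 20, so φ is a bijection on edges as well as vertices. Hence G1 ≅ G2.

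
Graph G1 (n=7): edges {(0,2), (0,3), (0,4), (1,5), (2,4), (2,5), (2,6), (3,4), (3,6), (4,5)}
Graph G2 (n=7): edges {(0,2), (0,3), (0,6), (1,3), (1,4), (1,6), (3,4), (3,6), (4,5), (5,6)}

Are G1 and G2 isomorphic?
Yes, isomorphic

The graphs are isomorphic.
One valid mapping φ: V(G1) → V(G2): 0→1, 1→2, 2→6, 3→4, 4→3, 5→0, 6→5

Verify φ preserves adjacency — for each edge of G1, its image is an edge of G2:
  (0,2) → (φ(0),φ(2)) = (1,6) ∈ E(G2) ✓
  (0,3) → (φ(0),φ(3)) = (1,4) ∈ E(G2) ✓
  (0,4) → (φ(0),φ(4)) = (1,3) ∈ E(G2) ✓
  (1,5) → (φ(1),φ(5)) = (0,2) ∈ E(G2) ✓
  (2,4) → (φ(2),φ(4)) = (3,6) ∈ E(G2) ✓
  (2,5) → (φ(2),φ(5)) = (0,6) ∈ E(G2) ✓
  (2,6) → (φ(2),φ(6)) = (5,6) ∈ E(G2) ✓
  (3,4) → (φ(3),φ(4)) = (3,4) ∈ E(G2) ✓
  (3,6) → (φ(3),φ(6)) = (4,5) ∈ E(G2) ✓
  (4,5) → (φ(4),φ(5)) = (0,3) ∈ E(G2) ✓
All 10 edges of G1 map to edges of G2, and |E(G1)| = |E(G2)| = 10, so φ is a bijection on edges as well as vertices. Hence G1 ≅ G2.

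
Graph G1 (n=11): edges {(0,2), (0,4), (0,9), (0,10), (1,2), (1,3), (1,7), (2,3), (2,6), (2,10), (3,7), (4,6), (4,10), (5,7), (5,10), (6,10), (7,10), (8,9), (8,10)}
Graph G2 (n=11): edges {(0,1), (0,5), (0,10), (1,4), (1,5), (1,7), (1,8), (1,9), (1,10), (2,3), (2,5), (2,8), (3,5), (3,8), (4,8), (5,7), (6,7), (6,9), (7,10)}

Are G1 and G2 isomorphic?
Yes, isomorphic

The graphs are isomorphic.
One valid mapping φ: V(G1) → V(G2): 0→7, 1→2, 2→5, 3→3, 4→10, 5→4, 6→0, 7→8, 8→9, 9→6, 10→1

Verify φ preserves adjacency — for each edge of G1, its image is an edge of G2:
  (0,2) → (φ(0),φ(2)) = (5,7) ∈ E(G2) ✓
  (0,4) → (φ(0),φ(4)) = (7,10) ∈ E(G2) ✓
  (0,9) → (φ(0),φ(9)) = (6,7) ∈ E(G2) ✓
  (0,10) → (φ(0),φ(10)) = (1,7) ∈ E(G2) ✓
  (1,2) → (φ(1),φ(2)) = (2,5) ∈ E(G2) ✓
  (1,3) → (φ(1),φ(3)) = (2,3) ∈ E(G2) ✓
  (1,7) → (φ(1),φ(7)) = (2,8) ∈ E(G2) ✓
  (2,3) → (φ(2),φ(3)) = (3,5) ∈ E(G2) ✓
  (2,6) → (φ(2),φ(6)) = (0,5) ∈ E(G2) ✓
  (2,10) → (φ(2),φ(10)) = (1,5) ∈ E(G2) ✓
  (3,7) → (φ(3),φ(7)) = (3,8) ∈ E(G2) ✓
  (4,6) → (φ(4),φ(6)) = (0,10) ∈ E(G2) ✓
  (4,10) → (φ(4),φ(10)) = (1,10) ∈ E(G2) ✓
  (5,7) → (φ(5),φ(7)) = (4,8) ∈ E(G2) ✓
  (5,10) → (φ(5),φ(10)) = (1,4) ∈ E(G2) ✓
  (6,10) → (φ(6),φ(10)) = (0,1) ∈ E(G2) ✓
  (7,10) → (φ(7),φ(10)) = (1,8) ∈ E(G2) ✓
  (8,9) → (φ(8),φ(9)) = (6,9) ∈ E(G2) ✓
  (8,10) → (φ(8),φ(10)) = (1,9) ∈ E(G2) ✓
All 19 edges of G1 map to edges of G2, and |E(G1)| = |E(G2)| = 19, so φ is a bijection on edges as well as vertices. Hence G1 ≅ G2.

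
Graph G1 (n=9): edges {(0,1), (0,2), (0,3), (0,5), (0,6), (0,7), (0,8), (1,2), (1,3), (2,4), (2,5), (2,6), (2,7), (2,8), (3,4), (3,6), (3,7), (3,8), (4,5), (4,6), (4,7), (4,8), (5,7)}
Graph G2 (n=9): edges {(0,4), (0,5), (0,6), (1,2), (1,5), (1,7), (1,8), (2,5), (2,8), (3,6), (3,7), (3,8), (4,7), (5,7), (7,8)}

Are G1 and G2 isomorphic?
No, not isomorphic

The graphs are NOT isomorphic.

Degrees in G1: deg(0)=7, deg(1)=3, deg(2)=7, deg(3)=6, deg(4)=6, deg(5)=4, deg(6)=4, deg(7)=5, deg(8)=4.
Sorted degree sequence of G1: [7, 7, 6, 6, 5, 4, 4, 4, 3].
Degrees in G2: deg(0)=3, deg(1)=4, deg(2)=3, deg(3)=3, deg(4)=2, deg(5)=4, deg(6)=2, deg(7)=5, deg(8)=4.
Sorted degree sequence of G2: [5, 4, 4, 4, 3, 3, 3, 2, 2].
The (sorted) degree sequence is an isomorphism invariant, so since G1 and G2 have different degree sequences they cannot be isomorphic.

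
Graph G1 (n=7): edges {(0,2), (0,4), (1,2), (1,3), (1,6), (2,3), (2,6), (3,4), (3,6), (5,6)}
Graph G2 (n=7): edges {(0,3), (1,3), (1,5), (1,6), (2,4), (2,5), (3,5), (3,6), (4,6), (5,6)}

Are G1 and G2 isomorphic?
Yes, isomorphic

The graphs are isomorphic.
One valid mapping φ: V(G1) → V(G2): 0→4, 1→1, 2→6, 3→5, 4→2, 5→0, 6→3

Verify φ preserves adjacency — for each edge of G1, its image is an edge of G2:
  (0,2) → (φ(0),φ(2)) = (4,6) ∈ E(G2) ✓
  (0,4) → (φ(0),φ(4)) = (2,4) ∈ E(G2) ✓
  (1,2) → (φ(1),φ(2)) = (1,6) ∈ E(G2) ✓
  (1,3) → (φ(1),φ(3)) = (1,5) ∈ E(G2) ✓
  (1,6) → (φ(1),φ(6)) = (1,3) ∈ E(G2) ✓
  (2,3) → (φ(2),φ(3)) = (5,6) ∈ E(G2) ✓
  (2,6) → (φ(2),φ(6)) = (3,6) ∈ E(G2) ✓
  (3,4) → (φ(3),φ(4)) = (2,5) ∈ E(G2) ✓
  (3,6) → (φ(3),φ(6)) = (3,5) ∈ E(G2) ✓
  (5,6) → (φ(5),φ(6)) = (0,3) ∈ E(G2) ✓
All 10 edges of G1 map to edges of G2, and |E(G1)| = |E(G2)| = 10, so φ is a bijection on edges as well as vertices. Hence G1 ≅ G2.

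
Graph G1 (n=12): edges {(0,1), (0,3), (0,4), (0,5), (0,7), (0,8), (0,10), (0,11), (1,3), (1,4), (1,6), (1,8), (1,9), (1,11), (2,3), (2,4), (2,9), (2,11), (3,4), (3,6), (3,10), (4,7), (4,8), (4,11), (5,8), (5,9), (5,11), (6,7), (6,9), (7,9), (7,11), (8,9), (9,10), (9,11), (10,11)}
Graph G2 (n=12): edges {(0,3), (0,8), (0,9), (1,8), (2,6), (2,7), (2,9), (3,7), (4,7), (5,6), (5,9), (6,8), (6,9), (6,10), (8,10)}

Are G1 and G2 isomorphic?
No, not isomorphic

The graphs are NOT isomorphic.

Connected components of G1: 1 component(s) with vertex sets [[0, 1, 2, 3, 4, 5, 6, 7, 8, 9, 10, 11]], sizes [12].
Connected components of G2: 2 component(s) with vertex sets [[11], [0, 1, 2, 3, 4, 5, 6, 7, 8, 9, 10]], sizes [1, 11].
The number of connected components (and the multiset of component sizes) is an isomorphism invariant — an isomorphism maps each component of G1 bijectively onto a component of G2. Since G1 has 1 component(s) and G2 has 2, they cannot be isomorphic.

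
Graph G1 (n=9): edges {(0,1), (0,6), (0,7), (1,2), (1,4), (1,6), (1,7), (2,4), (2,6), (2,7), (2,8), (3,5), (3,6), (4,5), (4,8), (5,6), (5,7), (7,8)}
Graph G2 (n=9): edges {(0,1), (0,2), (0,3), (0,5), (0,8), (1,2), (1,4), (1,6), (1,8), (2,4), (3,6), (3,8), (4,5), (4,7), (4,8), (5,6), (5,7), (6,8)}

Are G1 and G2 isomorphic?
Yes, isomorphic

The graphs are isomorphic.
One valid mapping φ: V(G1) → V(G2): 0→2, 1→1, 2→8, 3→7, 4→6, 5→5, 6→4, 7→0, 8→3

Verify φ preserves adjacency — for each edge of G1, its image is an edge of G2:
  (0,1) → (φ(0),φ(1)) = (1,2) ∈ E(G2) ✓
  (0,6) → (φ(0),φ(6)) = (2,4) ∈ E(G2) ✓
  (0,7) → (φ(0),φ(7)) = (0,2) ∈ E(G2) ✓
  (1,2) → (φ(1),φ(2)) = (1,8) ∈ E(G2) ✓
  (1,4) → (φ(1),φ(4)) = (1,6) ∈ E(G2) ✓
  (1,6) → (φ(1),φ(6)) = (1,4) ∈ E(G2) ✓
  (1,7) → (φ(1),φ(7)) = (0,1) ∈ E(G2) ✓
  (2,4) → (φ(2),φ(4)) = (6,8) ∈ E(G2) ✓
  (2,6) → (φ(2),φ(6)) = (4,8) ∈ E(G2) ✓
  (2,7) → (φ(2),φ(7)) = (0,8) ∈ E(G2) ✓
  (2,8) → (φ(2),φ(8)) = (3,8) ∈ E(G2) ✓
  (3,5) → (φ(3),φ(5)) = (5,7) ∈ E(G2) ✓
  (3,6) → (φ(3),φ(6)) = (4,7) ∈ E(G2) ✓
  (4,5) → (φ(4),φ(5)) = (5,6) ∈ E(G2) ✓
  (4,8) → (φ(4),φ(8)) = (3,6) ∈ E(G2) ✓
  (5,6) → (φ(5),φ(6)) = (4,5) ∈ E(G2) ✓
  (5,7) → (φ(5),φ(7)) = (0,5) ∈ E(G2) ✓
  (7,8) → (φ(7),φ(8)) = (0,3) ∈ E(G2) ✓
All 18 edges of G1 map to edges of G2, and |E(G1)| = |E(G2)| = 18, so φ is a bijection on edges as well as vertices. Hence G1 ≅ G2.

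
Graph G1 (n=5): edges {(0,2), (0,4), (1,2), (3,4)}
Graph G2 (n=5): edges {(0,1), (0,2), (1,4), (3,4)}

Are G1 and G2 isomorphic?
Yes, isomorphic

The graphs are isomorphic.
One valid mapping φ: V(G1) → V(G2): 0→1, 1→3, 2→4, 3→2, 4→0

Verify φ preserves adjacency — for each edge of G1, its image is an edge of G2:
  (0,2) → (φ(0),φ(2)) = (1,4) ∈ E(G2) ✓
  (0,4) → (φ(0),φ(4)) = (0,1) ∈ E(G2) ✓
  (1,2) → (φ(1),φ(2)) = (3,4) ∈ E(G2) ✓
  (3,4) → (φ(3),φ(4)) = (0,2) ∈ E(G2) ✓
All 4 edges of G1 map to edges of G2, and |E(G1)| = |E(G2)| = 4, so φ is a bijection on edges as well as vertices. Hence G1 ≅ G2.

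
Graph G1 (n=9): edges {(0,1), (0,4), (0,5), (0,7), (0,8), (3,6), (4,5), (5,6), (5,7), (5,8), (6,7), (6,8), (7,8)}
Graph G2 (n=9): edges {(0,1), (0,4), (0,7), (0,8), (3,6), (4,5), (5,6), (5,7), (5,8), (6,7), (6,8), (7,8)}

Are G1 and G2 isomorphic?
No, not isomorphic

The graphs are NOT isomorphic.

Counting edges: G1 has 13 edge(s); G2 has 12 edge(s).
Edge count is an isomorphism invariant (a bijection on vertices induces a bijection on edges), so differing edge counts rule out isomorphism.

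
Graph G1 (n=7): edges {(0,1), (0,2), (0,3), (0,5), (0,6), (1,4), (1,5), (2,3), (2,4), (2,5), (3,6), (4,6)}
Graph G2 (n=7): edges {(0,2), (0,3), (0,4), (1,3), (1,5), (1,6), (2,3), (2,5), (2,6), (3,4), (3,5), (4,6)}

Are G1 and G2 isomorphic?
Yes, isomorphic

The graphs are isomorphic.
One valid mapping φ: V(G1) → V(G2): 0→3, 1→1, 2→2, 3→0, 4→6, 5→5, 6→4

Verify φ preserves adjacency — for each edge of G1, its image is an edge of G2:
  (0,1) → (φ(0),φ(1)) = (1,3) ∈ E(G2) ✓
  (0,2) → (φ(0),φ(2)) = (2,3) ∈ E(G2) ✓
  (0,3) → (φ(0),φ(3)) = (0,3) ∈ E(G2) ✓
  (0,5) → (φ(0),φ(5)) = (3,5) ∈ E(G2) ✓
  (0,6) → (φ(0),φ(6)) = (3,4) ∈ E(G2) ✓
  (1,4) → (φ(1),φ(4)) = (1,6) ∈ E(G2) ✓
  (1,5) → (φ(1),φ(5)) = (1,5) ∈ E(G2) ✓
  (2,3) → (φ(2),φ(3)) = (0,2) ∈ E(G2) ✓
  (2,4) → (φ(2),φ(4)) = (2,6) ∈ E(G2) ✓
  (2,5) → (φ(2),φ(5)) = (2,5) ∈ E(G2) ✓
  (3,6) → (φ(3),φ(6)) = (0,4) ∈ E(G2) ✓
  (4,6) → (φ(4),φ(6)) = (4,6) ∈ E(G2) ✓
All 12 edges of G1 map to edges of G2, and |E(G1)| = |E(G2)| = 12, so φ is a bijection on edges as well as vertices. Hence G1 ≅ G2.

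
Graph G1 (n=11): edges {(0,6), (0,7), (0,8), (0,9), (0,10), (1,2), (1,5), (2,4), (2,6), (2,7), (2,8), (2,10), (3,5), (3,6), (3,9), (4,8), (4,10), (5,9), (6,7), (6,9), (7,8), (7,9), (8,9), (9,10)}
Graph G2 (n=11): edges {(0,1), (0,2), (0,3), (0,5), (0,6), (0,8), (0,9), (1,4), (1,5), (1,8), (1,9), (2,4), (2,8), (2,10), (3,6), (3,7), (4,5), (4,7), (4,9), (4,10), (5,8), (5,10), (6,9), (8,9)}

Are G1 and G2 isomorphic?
Yes, isomorphic

The graphs are isomorphic.
One valid mapping φ: V(G1) → V(G2): 0→8, 1→7, 2→4, 3→6, 4→10, 5→3, 6→9, 7→1, 8→5, 9→0, 10→2

Verify φ preserves adjacency — for each edge of G1, its image is an edge of G2:
  (0,6) → (φ(0),φ(6)) = (8,9) ∈ E(G2) ✓
  (0,7) → (φ(0),φ(7)) = (1,8) ∈ E(G2) ✓
  (0,8) → (φ(0),φ(8)) = (5,8) ∈ E(G2) ✓
  (0,9) → (φ(0),φ(9)) = (0,8) ∈ E(G2) ✓
  (0,10) → (φ(0),φ(10)) = (2,8) ∈ E(G2) ✓
  (1,2) → (φ(1),φ(2)) = (4,7) ∈ E(G2) ✓
  (1,5) → (φ(1),φ(5)) = (3,7) ∈ E(G2) ✓
  (2,4) → (φ(2),φ(4)) = (4,10) ∈ E(G2) ✓
  (2,6) → (φ(2),φ(6)) = (4,9) ∈ E(G2) ✓
  (2,7) → (φ(2),φ(7)) = (1,4) ∈ E(G2) ✓
  (2,8) → (φ(2),φ(8)) = (4,5) ∈ E(G2) ✓
  (2,10) → (φ(2),φ(10)) = (2,4) ∈ E(G2) ✓
  (3,5) → (φ(3),φ(5)) = (3,6) ∈ E(G2) ✓
  (3,6) → (φ(3),φ(6)) = (6,9) ∈ E(G2) ✓
  (3,9) → (φ(3),φ(9)) = (0,6) ∈ E(G2) ✓
  (4,8) → (φ(4),φ(8)) = (5,10) ∈ E(G2) ✓
  (4,10) → (φ(4),φ(10)) = (2,10) ∈ E(G2) ✓
  (5,9) → (φ(5),φ(9)) = (0,3) ∈ E(G2) ✓
  (6,7) → (φ(6),φ(7)) = (1,9) ∈ E(G2) ✓
  (6,9) → (φ(6),φ(9)) = (0,9) ∈ E(G2) ✓
  (7,8) → (φ(7),φ(8)) = (1,5) ∈ E(G2) ✓
  (7,9) → (φ(7),φ(9)) = (0,1) ∈ E(G2) ✓
  (8,9) → (φ(8),φ(9)) = (0,5) ∈ E(G2) ✓
  (9,10) → (φ(9),φ(10)) = (0,2) ∈ E(G2) ✓
All 24 edges of G1 map to edges of G2, and |E(G1)| = |E(G2)| = 24, so φ is a bijection on edges as well as vertices. Hence G1 ≅ G2.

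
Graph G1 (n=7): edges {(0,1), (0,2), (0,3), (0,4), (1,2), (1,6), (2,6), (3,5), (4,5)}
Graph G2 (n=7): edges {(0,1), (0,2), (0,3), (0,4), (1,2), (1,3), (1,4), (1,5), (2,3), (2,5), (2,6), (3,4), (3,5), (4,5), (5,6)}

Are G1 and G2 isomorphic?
No, not isomorphic

The graphs are NOT isomorphic.

Counting triangles (3-cliques): G1 has 2, G2 has 13.
Triangle count is an isomorphism invariant, so differing triangle counts rule out isomorphism.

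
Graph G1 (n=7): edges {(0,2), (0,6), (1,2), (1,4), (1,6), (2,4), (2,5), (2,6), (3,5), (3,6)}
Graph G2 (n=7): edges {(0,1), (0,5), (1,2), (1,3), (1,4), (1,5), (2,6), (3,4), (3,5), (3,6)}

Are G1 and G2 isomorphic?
Yes, isomorphic

The graphs are isomorphic.
One valid mapping φ: V(G1) → V(G2): 0→4, 1→5, 2→1, 3→6, 4→0, 5→2, 6→3

Verify φ preserves adjacency — for each edge of G1, its image is an edge of G2:
  (0,2) → (φ(0),φ(2)) = (1,4) ∈ E(G2) ✓
  (0,6) → (φ(0),φ(6)) = (3,4) ∈ E(G2) ✓
  (1,2) → (φ(1),φ(2)) = (1,5) ∈ E(G2) ✓
  (1,4) → (φ(1),φ(4)) = (0,5) ∈ E(G2) ✓
  (1,6) → (φ(1),φ(6)) = (3,5) ∈ E(G2) ✓
  (2,4) → (φ(2),φ(4)) = (0,1) ∈ E(G2) ✓
  (2,5) → (φ(2),φ(5)) = (1,2) ∈ E(G2) ✓
  (2,6) → (φ(2),φ(6)) = (1,3) ∈ E(G2) ✓
  (3,5) → (φ(3),φ(5)) = (2,6) ∈ E(G2) ✓
  (3,6) → (φ(3),φ(6)) = (3,6) ∈ E(G2) ✓
All 10 edges of G1 map to edges of G2, and |E(G1)| = |E(G2)| = 10, so φ is a bijection on edges as well as vertices. Hence G1 ≅ G2.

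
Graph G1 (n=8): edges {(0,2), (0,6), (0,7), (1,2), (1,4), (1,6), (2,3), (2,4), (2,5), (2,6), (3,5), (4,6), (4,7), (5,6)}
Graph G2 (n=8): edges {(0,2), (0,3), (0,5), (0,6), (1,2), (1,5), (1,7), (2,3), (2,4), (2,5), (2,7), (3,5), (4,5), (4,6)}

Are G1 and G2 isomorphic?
Yes, isomorphic

The graphs are isomorphic.
One valid mapping φ: V(G1) → V(G2): 0→4, 1→3, 2→2, 3→7, 4→0, 5→1, 6→5, 7→6

Verify φ preserves adjacency — for each edge of G1, its image is an edge of G2:
  (0,2) → (φ(0),φ(2)) = (2,4) ∈ E(G2) ✓
  (0,6) → (φ(0),φ(6)) = (4,5) ∈ E(G2) ✓
  (0,7) → (φ(0),φ(7)) = (4,6) ∈ E(G2) ✓
  (1,2) → (φ(1),φ(2)) = (2,3) ∈ E(G2) ✓
  (1,4) → (φ(1),φ(4)) = (0,3) ∈ E(G2) ✓
  (1,6) → (φ(1),φ(6)) = (3,5) ∈ E(G2) ✓
  (2,3) → (φ(2),φ(3)) = (2,7) ∈ E(G2) ✓
  (2,4) → (φ(2),φ(4)) = (0,2) ∈ E(G2) ✓
  (2,5) → (φ(2),φ(5)) = (1,2) ∈ E(G2) ✓
  (2,6) → (φ(2),φ(6)) = (2,5) ∈ E(G2) ✓
  (3,5) → (φ(3),φ(5)) = (1,7) ∈ E(G2) ✓
  (4,6) → (φ(4),φ(6)) = (0,5) ∈ E(G2) ✓
  (4,7) → (φ(4),φ(7)) = (0,6) ∈ E(G2) ✓
  (5,6) → (φ(5),φ(6)) = (1,5) ∈ E(G2) ✓
All 14 edges of G1 map to edges of G2, and |E(G1)| = |E(G2)| = 14, so φ is a bijection on edges as well as vertices. Hence G1 ≅ G2.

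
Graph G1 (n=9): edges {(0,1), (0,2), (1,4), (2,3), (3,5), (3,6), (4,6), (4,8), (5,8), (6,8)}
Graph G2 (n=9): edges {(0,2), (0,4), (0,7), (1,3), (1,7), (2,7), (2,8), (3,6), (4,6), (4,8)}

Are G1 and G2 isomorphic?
Yes, isomorphic

The graphs are isomorphic.
One valid mapping φ: V(G1) → V(G2): 0→3, 1→1, 2→6, 3→4, 4→7, 5→8, 6→0, 7→5, 8→2

Verify φ preserves adjacency — for each edge of G1, its image is an edge of G2:
  (0,1) → (φ(0),φ(1)) = (1,3) ∈ E(G2) ✓
  (0,2) → (φ(0),φ(2)) = (3,6) ∈ E(G2) ✓
  (1,4) → (φ(1),φ(4)) = (1,7) ∈ E(G2) ✓
  (2,3) → (φ(2),φ(3)) = (4,6) ∈ E(G2) ✓
  (3,5) → (φ(3),φ(5)) = (4,8) ∈ E(G2) ✓
  (3,6) → (φ(3),φ(6)) = (0,4) ∈ E(G2) ✓
  (4,6) → (φ(4),φ(6)) = (0,7) ∈ E(G2) ✓
  (4,8) → (φ(4),φ(8)) = (2,7) ∈ E(G2) ✓
  (5,8) → (φ(5),φ(8)) = (2,8) ∈ E(G2) ✓
  (6,8) → (φ(6),φ(8)) = (0,2) ∈ E(G2) ✓
All 10 edges of G1 map to edges of G2, and |E(G1)| = |E(G2)| = 10, so φ is a bijection on edges as well as vertices. Hence G1 ≅ G2.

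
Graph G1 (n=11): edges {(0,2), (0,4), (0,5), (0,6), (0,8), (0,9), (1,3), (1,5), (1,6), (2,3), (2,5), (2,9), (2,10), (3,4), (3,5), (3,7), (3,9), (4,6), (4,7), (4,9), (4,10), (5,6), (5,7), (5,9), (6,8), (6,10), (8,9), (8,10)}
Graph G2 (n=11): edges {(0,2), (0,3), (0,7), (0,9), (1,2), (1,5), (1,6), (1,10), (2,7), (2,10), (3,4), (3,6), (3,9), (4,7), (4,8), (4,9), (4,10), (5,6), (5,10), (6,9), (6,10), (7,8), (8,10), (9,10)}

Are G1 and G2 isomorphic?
No, not isomorphic

The graphs are NOT isomorphic.

Degrees in G1: deg(0)=6, deg(1)=3, deg(2)=5, deg(3)=6, deg(4)=6, deg(5)=7, deg(6)=6, deg(7)=3, deg(8)=4, deg(9)=6, deg(10)=4.
Sorted degree sequence of G1: [7, 6, 6, 6, 6, 6, 5, 4, 4, 3, 3].
Degrees in G2: deg(0)=4, deg(1)=4, deg(2)=4, deg(3)=4, deg(4)=5, deg(5)=3, deg(6)=5, deg(7)=4, deg(8)=3, deg(9)=5, deg(10)=7.
Sorted degree sequence of G2: [7, 5, 5, 5, 4, 4, 4, 4, 4, 3, 3].
The (sorted) degree sequence is an isomorphism invariant, so since G1 and G2 have different degree sequences they cannot be isomorphic.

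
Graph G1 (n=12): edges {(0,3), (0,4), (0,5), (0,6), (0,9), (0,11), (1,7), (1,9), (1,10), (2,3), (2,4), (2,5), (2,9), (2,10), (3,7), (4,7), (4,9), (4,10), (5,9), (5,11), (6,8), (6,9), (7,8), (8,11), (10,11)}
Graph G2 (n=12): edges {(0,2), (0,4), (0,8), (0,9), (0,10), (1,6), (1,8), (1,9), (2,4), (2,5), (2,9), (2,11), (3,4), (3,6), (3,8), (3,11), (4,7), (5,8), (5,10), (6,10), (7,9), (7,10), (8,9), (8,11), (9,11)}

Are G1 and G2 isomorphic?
Yes, isomorphic

The graphs are isomorphic.
One valid mapping φ: V(G1) → V(G2): 0→8, 1→7, 2→2, 3→5, 4→0, 5→11, 6→1, 7→10, 8→6, 9→9, 10→4, 11→3

Verify φ preserves adjacency — for each edge of G1, its image is an edge of G2:
  (0,3) → (φ(0),φ(3)) = (5,8) ∈ E(G2) ✓
  (0,4) → (φ(0),φ(4)) = (0,8) ∈ E(G2) ✓
  (0,5) → (φ(0),φ(5)) = (8,11) ∈ E(G2) ✓
  (0,6) → (φ(0),φ(6)) = (1,8) ∈ E(G2) ✓
  (0,9) → (φ(0),φ(9)) = (8,9) ∈ E(G2) ✓
  (0,11) → (φ(0),φ(11)) = (3,8) ∈ E(G2) ✓
  (1,7) → (φ(1),φ(7)) = (7,10) ∈ E(G2) ✓
  (1,9) → (φ(1),φ(9)) = (7,9) ∈ E(G2) ✓
  (1,10) → (φ(1),φ(10)) = (4,7) ∈ E(G2) ✓
  (2,3) → (φ(2),φ(3)) = (2,5) ∈ E(G2) ✓
  (2,4) → (φ(2),φ(4)) = (0,2) ∈ E(G2) ✓
  (2,5) → (φ(2),φ(5)) = (2,11) ∈ E(G2) ✓
  (2,9) → (φ(2),φ(9)) = (2,9) ∈ E(G2) ✓
  (2,10) → (φ(2),φ(10)) = (2,4) ∈ E(G2) ✓
  (3,7) → (φ(3),φ(7)) = (5,10) ∈ E(G2) ✓
  (4,7) → (φ(4),φ(7)) = (0,10) ∈ E(G2) ✓
  (4,9) → (φ(4),φ(9)) = (0,9) ∈ E(G2) ✓
  (4,10) → (φ(4),φ(10)) = (0,4) ∈ E(G2) ✓
  (5,9) → (φ(5),φ(9)) = (9,11) ∈ E(G2) ✓
  (5,11) → (φ(5),φ(11)) = (3,11) ∈ E(G2) ✓
  (6,8) → (φ(6),φ(8)) = (1,6) ∈ E(G2) ✓
  (6,9) → (φ(6),φ(9)) = (1,9) ∈ E(G2) ✓
  (7,8) → (φ(7),φ(8)) = (6,10) ∈ E(G2) ✓
  (8,11) → (φ(8),φ(11)) = (3,6) ∈ E(G2) ✓
  (10,11) → (φ(10),φ(11)) = (3,4) ∈ E(G2) ✓
All 25 edges of G1 map to edges of G2, and |E(G1)| = |E(G2)| = 25, so φ is a bijection on edges as well as vertices. Hence G1 ≅ G2.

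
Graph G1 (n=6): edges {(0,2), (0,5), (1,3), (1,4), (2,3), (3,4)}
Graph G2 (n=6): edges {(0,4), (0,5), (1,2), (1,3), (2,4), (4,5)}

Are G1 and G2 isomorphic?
Yes, isomorphic

The graphs are isomorphic.
One valid mapping φ: V(G1) → V(G2): 0→1, 1→5, 2→2, 3→4, 4→0, 5→3

Verify φ preserves adjacency — for each edge of G1, its image is an edge of G2:
  (0,2) → (φ(0),φ(2)) = (1,2) ∈ E(G2) ✓
  (0,5) → (φ(0),φ(5)) = (1,3) ∈ E(G2) ✓
  (1,3) → (φ(1),φ(3)) = (4,5) ∈ E(G2) ✓
  (1,4) → (φ(1),φ(4)) = (0,5) ∈ E(G2) ✓
  (2,3) → (φ(2),φ(3)) = (2,4) ∈ E(G2) ✓
  (3,4) → (φ(3),φ(4)) = (0,4) ∈ E(G2) ✓
All 6 edges of G1 map to edges of G2, and |E(G1)| = |E(G2)| = 6, so φ is a bijection on edges as well as vertices. Hence G1 ≅ G2.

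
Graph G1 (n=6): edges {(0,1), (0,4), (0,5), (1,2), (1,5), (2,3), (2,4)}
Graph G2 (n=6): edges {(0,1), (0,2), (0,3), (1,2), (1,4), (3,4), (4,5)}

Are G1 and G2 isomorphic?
Yes, isomorphic

The graphs are isomorphic.
One valid mapping φ: V(G1) → V(G2): 0→0, 1→1, 2→4, 3→5, 4→3, 5→2

Verify φ preserves adjacency — for each edge of G1, its image is an edge of G2:
  (0,1) → (φ(0),φ(1)) = (0,1) ∈ E(G2) ✓
  (0,4) → (φ(0),φ(4)) = (0,3) ∈ E(G2) ✓
  (0,5) → (φ(0),φ(5)) = (0,2) ∈ E(G2) ✓
  (1,2) → (φ(1),φ(2)) = (1,4) ∈ E(G2) ✓
  (1,5) → (φ(1),φ(5)) = (1,2) ∈ E(G2) ✓
  (2,3) → (φ(2),φ(3)) = (4,5) ∈ E(G2) ✓
  (2,4) → (φ(2),φ(4)) = (3,4) ∈ E(G2) ✓
All 7 edges of G1 map to edges of G2, and |E(G1)| = |E(G2)| = 7, so φ is a bijection on edges as well as vertices. Hence G1 ≅ G2.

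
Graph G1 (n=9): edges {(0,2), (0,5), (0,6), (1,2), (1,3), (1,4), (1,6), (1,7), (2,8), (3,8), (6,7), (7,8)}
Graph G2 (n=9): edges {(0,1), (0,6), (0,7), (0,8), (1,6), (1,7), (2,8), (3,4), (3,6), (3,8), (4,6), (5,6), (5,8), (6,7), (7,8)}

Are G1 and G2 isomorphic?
No, not isomorphic

The graphs are NOT isomorphic.

Counting triangles (3-cliques): G1 has 1, G2 has 6.
Triangle count is an isomorphism invariant, so differing triangle counts rule out isomorphism.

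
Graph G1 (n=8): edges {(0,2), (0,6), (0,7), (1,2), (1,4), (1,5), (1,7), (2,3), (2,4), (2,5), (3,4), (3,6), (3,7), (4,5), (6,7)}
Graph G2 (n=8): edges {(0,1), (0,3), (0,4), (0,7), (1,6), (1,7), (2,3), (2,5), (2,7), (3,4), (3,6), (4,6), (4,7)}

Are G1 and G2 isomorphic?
No, not isomorphic

The graphs are NOT isomorphic.

Degrees in G1: deg(0)=3, deg(1)=4, deg(2)=5, deg(3)=4, deg(4)=4, deg(5)=3, deg(6)=3, deg(7)=4.
Sorted degree sequence of G1: [5, 4, 4, 4, 4, 3, 3, 3].
Degrees in G2: deg(0)=4, deg(1)=3, deg(2)=3, deg(3)=4, deg(4)=4, deg(5)=1, deg(6)=3, deg(7)=4.
Sorted degree sequence of G2: [4, 4, 4, 4, 3, 3, 3, 1].
The (sorted) degree sequence is an isomorphism invariant, so since G1 and G2 have different degree sequences they cannot be isomorphic.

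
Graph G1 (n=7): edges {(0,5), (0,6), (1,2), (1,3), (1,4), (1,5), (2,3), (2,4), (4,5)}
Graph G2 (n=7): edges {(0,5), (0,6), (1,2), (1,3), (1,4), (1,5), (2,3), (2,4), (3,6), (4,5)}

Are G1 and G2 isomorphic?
No, not isomorphic

The graphs are NOT isomorphic.

Counting edges: G1 has 9 edge(s); G2 has 10 edge(s).
Edge count is an isomorphism invariant (a bijection on vertices induces a bijection on edges), so differing edge counts rule out isomorphism.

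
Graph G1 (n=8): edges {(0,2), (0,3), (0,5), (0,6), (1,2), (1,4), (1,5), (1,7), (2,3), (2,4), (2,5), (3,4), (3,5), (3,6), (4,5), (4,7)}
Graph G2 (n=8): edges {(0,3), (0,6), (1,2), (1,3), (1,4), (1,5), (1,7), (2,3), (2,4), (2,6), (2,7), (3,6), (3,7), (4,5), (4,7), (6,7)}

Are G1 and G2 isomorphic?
Yes, isomorphic

The graphs are isomorphic.
One valid mapping φ: V(G1) → V(G2): 0→6, 1→4, 2→7, 3→3, 4→1, 5→2, 6→0, 7→5

Verify φ preserves adjacency — for each edge of G1, its image is an edge of G2:
  (0,2) → (φ(0),φ(2)) = (6,7) ∈ E(G2) ✓
  (0,3) → (φ(0),φ(3)) = (3,6) ∈ E(G2) ✓
  (0,5) → (φ(0),φ(5)) = (2,6) ∈ E(G2) ✓
  (0,6) → (φ(0),φ(6)) = (0,6) ∈ E(G2) ✓
  (1,2) → (φ(1),φ(2)) = (4,7) ∈ E(G2) ✓
  (1,4) → (φ(1),φ(4)) = (1,4) ∈ E(G2) ✓
  (1,5) → (φ(1),φ(5)) = (2,4) ∈ E(G2) ✓
  (1,7) → (φ(1),φ(7)) = (4,5) ∈ E(G2) ✓
  (2,3) → (φ(2),φ(3)) = (3,7) ∈ E(G2) ✓
  (2,4) → (φ(2),φ(4)) = (1,7) ∈ E(G2) ✓
  (2,5) → (φ(2),φ(5)) = (2,7) ∈ E(G2) ✓
  (3,4) → (φ(3),φ(4)) = (1,3) ∈ E(G2) ✓
  (3,5) → (φ(3),φ(5)) = (2,3) ∈ E(G2) ✓
  (3,6) → (φ(3),φ(6)) = (0,3) ∈ E(G2) ✓
  (4,5) → (φ(4),φ(5)) = (1,2) ∈ E(G2) ✓
  (4,7) → (φ(4),φ(7)) = (1,5) ∈ E(G2) ✓
All 16 edges of G1 map to edges of G2, and |E(G1)| = |E(G2)| = 16, so φ is a bijection on edges as well as vertices. Hence G1 ≅ G2.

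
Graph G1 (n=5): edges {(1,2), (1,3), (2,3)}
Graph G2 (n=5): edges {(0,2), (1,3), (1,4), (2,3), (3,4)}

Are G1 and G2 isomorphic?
No, not isomorphic

The graphs are NOT isomorphic.

Degrees in G1: deg(0)=0, deg(1)=2, deg(2)=2, deg(3)=2, deg(4)=0.
Sorted degree sequence of G1: [2, 2, 2, 0, 0].
Degrees in G2: deg(0)=1, deg(1)=2, deg(2)=2, deg(3)=3, deg(4)=2.
Sorted degree sequence of G2: [3, 2, 2, 2, 1].
The (sorted) degree sequence is an isomorphism invariant, so since G1 and G2 have different degree sequences they cannot be isomorphic.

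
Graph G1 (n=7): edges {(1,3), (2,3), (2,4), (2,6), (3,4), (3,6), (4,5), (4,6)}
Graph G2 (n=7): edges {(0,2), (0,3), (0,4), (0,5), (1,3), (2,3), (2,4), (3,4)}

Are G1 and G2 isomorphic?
Yes, isomorphic

The graphs are isomorphic.
One valid mapping φ: V(G1) → V(G2): 0→6, 1→5, 2→4, 3→0, 4→3, 5→1, 6→2

Verify φ preserves adjacency — for each edge of G1, its image is an edge of G2:
  (1,3) → (φ(1),φ(3)) = (0,5) ∈ E(G2) ✓
  (2,3) → (φ(2),φ(3)) = (0,4) ∈ E(G2) ✓
  (2,4) → (φ(2),φ(4)) = (3,4) ∈ E(G2) ✓
  (2,6) → (φ(2),φ(6)) = (2,4) ∈ E(G2) ✓
  (3,4) → (φ(3),φ(4)) = (0,3) ∈ E(G2) ✓
  (3,6) → (φ(3),φ(6)) = (0,2) ∈ E(G2) ✓
  (4,5) → (φ(4),φ(5)) = (1,3) ∈ E(G2) ✓
  (4,6) → (φ(4),φ(6)) = (2,3) ∈ E(G2) ✓
All 8 edges of G1 map to edges of G2, and |E(G1)| = |E(G2)| = 8, so φ is a bijection on edges as well as vertices. Hence G1 ≅ G2.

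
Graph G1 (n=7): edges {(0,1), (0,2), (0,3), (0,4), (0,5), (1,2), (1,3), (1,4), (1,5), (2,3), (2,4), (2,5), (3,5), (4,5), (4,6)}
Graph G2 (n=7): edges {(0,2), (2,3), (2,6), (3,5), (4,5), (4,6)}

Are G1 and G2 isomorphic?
No, not isomorphic

The graphs are NOT isomorphic.

Degrees in G1: deg(0)=5, deg(1)=5, deg(2)=5, deg(3)=4, deg(4)=5, deg(5)=5, deg(6)=1.
Sorted degree sequence of G1: [5, 5, 5, 5, 5, 4, 1].
Degrees in G2: deg(0)=1, deg(1)=0, deg(2)=3, deg(3)=2, deg(4)=2, deg(5)=2, deg(6)=2.
Sorted degree sequence of G2: [3, 2, 2, 2, 2, 1, 0].
The (sorted) degree sequence is an isomorphism invariant, so since G1 and G2 have different degree sequences they cannot be isomorphic.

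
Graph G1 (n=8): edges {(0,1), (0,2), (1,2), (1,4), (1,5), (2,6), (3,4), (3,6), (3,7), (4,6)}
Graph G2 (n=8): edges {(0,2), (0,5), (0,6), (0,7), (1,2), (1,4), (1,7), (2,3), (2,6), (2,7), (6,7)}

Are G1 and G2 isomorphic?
No, not isomorphic

The graphs are NOT isomorphic.

Degrees in G1: deg(0)=2, deg(1)=4, deg(2)=3, deg(3)=3, deg(4)=3, deg(5)=1, deg(6)=3, deg(7)=1.
Sorted degree sequence of G1: [4, 3, 3, 3, 3, 2, 1, 1].
Degrees in G2: deg(0)=4, deg(1)=3, deg(2)=5, deg(3)=1, deg(4)=1, deg(5)=1, deg(6)=3, deg(7)=4.
Sorted degree sequence of G2: [5, 4, 4, 3, 3, 1, 1, 1].
The (sorted) degree sequence is an isomorphism invariant, so since G1 and G2 have different degree sequences they cannot be isomorphic.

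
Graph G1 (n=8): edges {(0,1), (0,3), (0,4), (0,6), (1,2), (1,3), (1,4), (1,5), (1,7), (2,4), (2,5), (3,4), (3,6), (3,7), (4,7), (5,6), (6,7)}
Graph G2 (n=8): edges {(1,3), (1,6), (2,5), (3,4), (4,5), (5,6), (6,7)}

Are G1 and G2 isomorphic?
No, not isomorphic

The graphs are NOT isomorphic.

Connected components of G1: 1 component(s) with vertex sets [[0, 1, 2, 3, 4, 5, 6, 7]], sizes [8].
Connected components of G2: 2 component(s) with vertex sets [[0], [1, 2, 3, 4, 5, 6, 7]], sizes [1, 7].
The number of connected components (and the multiset of component sizes) is an isomorphism invariant — an isomorphism maps each component of G1 bijectively onto a component of G2. Since G1 has 1 component(s) and G2 has 2, they cannot be isomorphic.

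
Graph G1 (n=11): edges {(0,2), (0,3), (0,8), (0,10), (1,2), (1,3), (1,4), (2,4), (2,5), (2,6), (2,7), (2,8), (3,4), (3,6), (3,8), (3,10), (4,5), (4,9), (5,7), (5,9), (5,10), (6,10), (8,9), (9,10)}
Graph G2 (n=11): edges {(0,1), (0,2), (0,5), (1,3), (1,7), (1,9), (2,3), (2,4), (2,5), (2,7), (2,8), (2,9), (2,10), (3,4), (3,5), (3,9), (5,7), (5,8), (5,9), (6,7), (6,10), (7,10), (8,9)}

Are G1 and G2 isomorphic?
No, not isomorphic

The graphs are NOT isomorphic.

Counting triangles (3-cliques): G1 has 10, G2 has 13.
Triangle count is an isomorphism invariant, so differing triangle counts rule out isomorphism.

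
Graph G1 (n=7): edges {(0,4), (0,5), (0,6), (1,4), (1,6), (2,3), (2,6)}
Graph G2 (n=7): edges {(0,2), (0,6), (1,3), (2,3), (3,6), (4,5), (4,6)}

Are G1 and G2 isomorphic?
Yes, isomorphic

The graphs are isomorphic.
One valid mapping φ: V(G1) → V(G2): 0→3, 1→0, 2→4, 3→5, 4→2, 5→1, 6→6

Verify φ preserves adjacency — for each edge of G1, its image is an edge of G2:
  (0,4) → (φ(0),φ(4)) = (2,3) ∈ E(G2) ✓
  (0,5) → (φ(0),φ(5)) = (1,3) ∈ E(G2) ✓
  (0,6) → (φ(0),φ(6)) = (3,6) ∈ E(G2) ✓
  (1,4) → (φ(1),φ(4)) = (0,2) ∈ E(G2) ✓
  (1,6) → (φ(1),φ(6)) = (0,6) ∈ E(G2) ✓
  (2,3) → (φ(2),φ(3)) = (4,5) ∈ E(G2) ✓
  (2,6) → (φ(2),φ(6)) = (4,6) ∈ E(G2) ✓
All 7 edges of G1 map to edges of G2, and |E(G1)| = |E(G2)| = 7, so φ is a bijection on edges as well as vertices. Hence G1 ≅ G2.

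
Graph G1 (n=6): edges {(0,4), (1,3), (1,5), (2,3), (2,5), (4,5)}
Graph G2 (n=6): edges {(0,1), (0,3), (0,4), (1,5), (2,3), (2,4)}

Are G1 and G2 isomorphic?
Yes, isomorphic

The graphs are isomorphic.
One valid mapping φ: V(G1) → V(G2): 0→5, 1→3, 2→4, 3→2, 4→1, 5→0

Verify φ preserves adjacency — for each edge of G1, its image is an edge of G2:
  (0,4) → (φ(0),φ(4)) = (1,5) ∈ E(G2) ✓
  (1,3) → (φ(1),φ(3)) = (2,3) ∈ E(G2) ✓
  (1,5) → (φ(1),φ(5)) = (0,3) ∈ E(G2) ✓
  (2,3) → (φ(2),φ(3)) = (2,4) ∈ E(G2) ✓
  (2,5) → (φ(2),φ(5)) = (0,4) ∈ E(G2) ✓
  (4,5) → (φ(4),φ(5)) = (0,1) ∈ E(G2) ✓
All 6 edges of G1 map to edges of G2, and |E(G1)| = |E(G2)| = 6, so φ is a bijection on edges as well as vertices. Hence G1 ≅ G2.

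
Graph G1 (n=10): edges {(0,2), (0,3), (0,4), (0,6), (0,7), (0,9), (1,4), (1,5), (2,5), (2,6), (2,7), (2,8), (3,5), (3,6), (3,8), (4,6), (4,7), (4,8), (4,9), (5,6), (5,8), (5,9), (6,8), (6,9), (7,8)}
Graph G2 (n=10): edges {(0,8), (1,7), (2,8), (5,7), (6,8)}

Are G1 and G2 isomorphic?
No, not isomorphic

The graphs are NOT isomorphic.

Connected components of G1: 1 component(s) with vertex sets [[0, 1, 2, 3, 4, 5, 6, 7, 8, 9]], sizes [10].
Connected components of G2: 5 component(s) with vertex sets [[3], [4], [9], [1, 5, 7], [0, 2, 6, 8]], sizes [1, 1, 1, 3, 4].
The number of connected components (and the multiset of component sizes) is an isomorphism invariant — an isomorphism maps each component of G1 bijectively onto a component of G2. Since G1 has 1 component(s) and G2 has 5, they cannot be isomorphic.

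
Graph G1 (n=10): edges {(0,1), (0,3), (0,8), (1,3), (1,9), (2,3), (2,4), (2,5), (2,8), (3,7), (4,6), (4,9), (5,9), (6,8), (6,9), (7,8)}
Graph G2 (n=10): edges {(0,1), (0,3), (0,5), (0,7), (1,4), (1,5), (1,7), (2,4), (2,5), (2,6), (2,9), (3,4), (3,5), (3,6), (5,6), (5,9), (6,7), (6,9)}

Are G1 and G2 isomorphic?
No, not isomorphic

The graphs are NOT isomorphic.

Counting triangles (3-cliques): G1 has 2, G2 has 8.
Triangle count is an isomorphism invariant, so differing triangle counts rule out isomorphism.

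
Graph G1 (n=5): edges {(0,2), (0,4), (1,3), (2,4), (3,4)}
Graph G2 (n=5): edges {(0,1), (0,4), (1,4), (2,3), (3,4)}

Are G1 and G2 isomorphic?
Yes, isomorphic

The graphs are isomorphic.
One valid mapping φ: V(G1) → V(G2): 0→0, 1→2, 2→1, 3→3, 4→4

Verify φ preserves adjacency — for each edge of G1, its image is an edge of G2:
  (0,2) → (φ(0),φ(2)) = (0,1) ∈ E(G2) ✓
  (0,4) → (φ(0),φ(4)) = (0,4) ∈ E(G2) ✓
  (1,3) → (φ(1),φ(3)) = (2,3) ∈ E(G2) ✓
  (2,4) → (φ(2),φ(4)) = (1,4) ∈ E(G2) ✓
  (3,4) → (φ(3),φ(4)) = (3,4) ∈ E(G2) ✓
All 5 edges of G1 map to edges of G2, and |E(G1)| = |E(G2)| = 5, so φ is a bijection on edges as well as vertices. Hence G1 ≅ G2.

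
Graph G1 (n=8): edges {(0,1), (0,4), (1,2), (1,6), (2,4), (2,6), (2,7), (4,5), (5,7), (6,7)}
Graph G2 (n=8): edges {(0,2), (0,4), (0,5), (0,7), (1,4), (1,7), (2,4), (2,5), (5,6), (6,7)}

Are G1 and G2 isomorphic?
Yes, isomorphic

The graphs are isomorphic.
One valid mapping φ: V(G1) → V(G2): 0→6, 1→5, 2→0, 3→3, 4→7, 5→1, 6→2, 7→4

Verify φ preserves adjacency — for each edge of G1, its image is an edge of G2:
  (0,1) → (φ(0),φ(1)) = (5,6) ∈ E(G2) ✓
  (0,4) → (φ(0),φ(4)) = (6,7) ∈ E(G2) ✓
  (1,2) → (φ(1),φ(2)) = (0,5) ∈ E(G2) ✓
  (1,6) → (φ(1),φ(6)) = (2,5) ∈ E(G2) ✓
  (2,4) → (φ(2),φ(4)) = (0,7) ∈ E(G2) ✓
  (2,6) → (φ(2),φ(6)) = (0,2) ∈ E(G2) ✓
  (2,7) → (φ(2),φ(7)) = (0,4) ∈ E(G2) ✓
  (4,5) → (φ(4),φ(5)) = (1,7) ∈ E(G2) ✓
  (5,7) → (φ(5),φ(7)) = (1,4) ∈ E(G2) ✓
  (6,7) → (φ(6),φ(7)) = (2,4) ∈ E(G2) ✓
All 10 edges of G1 map to edges of G2, and |E(G1)| = |E(G2)| = 10, so φ is a bijection on edges as well as vertices. Hence G1 ≅ G2.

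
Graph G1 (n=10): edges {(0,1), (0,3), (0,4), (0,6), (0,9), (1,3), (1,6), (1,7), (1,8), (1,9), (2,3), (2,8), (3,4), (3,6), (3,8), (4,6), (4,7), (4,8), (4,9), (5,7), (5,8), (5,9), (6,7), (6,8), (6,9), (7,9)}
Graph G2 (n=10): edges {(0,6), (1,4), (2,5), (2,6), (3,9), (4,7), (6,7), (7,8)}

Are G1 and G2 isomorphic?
No, not isomorphic

The graphs are NOT isomorphic.

Connected components of G1: 1 component(s) with vertex sets [[0, 1, 2, 3, 4, 5, 6, 7, 8, 9]], sizes [10].
Connected components of G2: 2 component(s) with vertex sets [[3, 9], [0, 1, 2, 4, 5, 6, 7, 8]], sizes [2, 8].
The number of connected components (and the multiset of component sizes) is an isomorphism invariant — an isomorphism maps each component of G1 bijectively onto a component of G2. Since G1 has 1 component(s) and G2 has 2, they cannot be isomorphic.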